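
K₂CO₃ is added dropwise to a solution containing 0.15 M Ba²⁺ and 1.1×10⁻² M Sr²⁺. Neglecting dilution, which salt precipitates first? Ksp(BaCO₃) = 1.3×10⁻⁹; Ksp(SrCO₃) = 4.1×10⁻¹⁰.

Precipitation of each salt begins when its ion product equals Ksp.
For BaCO₃: [CO₃²⁻] = (Ksp/[Ba²⁺]) = 8.7×10⁻⁹ M
For SrCO₃: [CO₃²⁻] = (Ksp/[Sr²⁺]) = 3.7×10⁻⁸ M
The smaller threshold [CO₃²⁻] is reached first, so BaCO₃ precipitates first.

BaCO₃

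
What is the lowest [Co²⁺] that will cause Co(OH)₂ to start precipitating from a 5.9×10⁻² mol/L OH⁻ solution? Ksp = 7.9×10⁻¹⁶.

Each salt precipitates once Q = Ksp for that salt.
Co(OH)₂(s) ⇌ Co²⁺(aq) + 2 OH⁻(aq)
Ksp = [Co²⁺][OH⁻]^2 = [Co²⁺](5.9×10⁻²)^2
[Co²⁺] = 7.9×10⁻¹⁶ / (5.9×10⁻²)^2 = 2.3×10⁻¹³
[Co²⁺] = 2.3×10⁻¹³ mol/L

2.3×10⁻¹³ M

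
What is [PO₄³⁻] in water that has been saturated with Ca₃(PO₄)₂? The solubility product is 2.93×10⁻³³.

Ca₃(PO₄)₂(s) ⇌ 3 Ca²⁺(aq) + 2 PO₄³⁻(aq)
Call the molar solubility s, so that [Ca²⁺] = 3s and [PO₄³⁻] = 2s.
Ksp = [Ca²⁺]^3[PO₄³⁻]^2 = (3s)^3 · (2s)^2 = 108s^5 = 2.93×10⁻³³
s = 1.22×10⁻⁷ M
[PO₄³⁻] = 2s = 2.44×10⁻⁷ M

2.44×10⁻⁷ M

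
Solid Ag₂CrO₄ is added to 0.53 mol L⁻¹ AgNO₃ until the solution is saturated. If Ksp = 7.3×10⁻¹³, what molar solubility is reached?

2.6×10⁻¹² M

Ag₂CrO₄(s) ⇌ 2 Ag⁺(aq) + CrO₄²⁻(aq)
With Ag⁺ already at 0.53 mol L⁻¹ and s small, take [Ag⁺] ≈ 0.53 mol L⁻¹ and [CrO₄²⁻] = s.
Ksp = [Ag⁺]^2[CrO₄²⁻] = (0.53)^2s
s = 7.3×10⁻¹³ / (0.53)^2 = 2.6×10⁻¹²
s = 2.6×10⁻¹² mol L⁻¹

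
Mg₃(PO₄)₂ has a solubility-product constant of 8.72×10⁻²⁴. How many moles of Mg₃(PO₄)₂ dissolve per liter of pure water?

9.58×10⁻⁶ M

Mg₃(PO₄)₂(s) ⇌ 3 Mg²⁺(aq) + 2 PO₄³⁻(aq)
If s mol/L of Mg₃(PO₄)₂ dissolves, [Mg²⁺] = 3s and [PO₄³⁻] = 2s.
Ksp = [Mg²⁺]^3[PO₄³⁻]^2 = (3s)^3 · (2s)^2 = 108s^5
108s^5 = 8.72×10⁻²⁴  ⇒  s^5 = 8.07×10⁻²⁶
s = (8.07×10⁻²⁶)^(1/5) = 9.58×10⁻⁶ mol/L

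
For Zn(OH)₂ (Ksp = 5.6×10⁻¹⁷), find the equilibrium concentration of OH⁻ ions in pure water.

Zn(OH)₂(s) ⇌ Zn²⁺(aq) + 2 OH⁻(aq)
If s mol/L of Zn(OH)₂ dissolves, [Zn²⁺] = s and [OH⁻] = 2s.
Ksp = [Zn²⁺][OH⁻]^2 = s · (2s)^2 = 4s^3 = 5.6×10⁻¹⁷
s = 2.4×10⁻⁶ M
[OH⁻] = 2s = 4.8×10⁻⁶ M

4.8×10⁻⁶ M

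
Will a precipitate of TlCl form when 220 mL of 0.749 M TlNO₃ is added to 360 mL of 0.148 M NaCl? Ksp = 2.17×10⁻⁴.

After mixing, V = 220 mL + 360 mL = 580 mL.
[Tl⁺] = (0.749)(220)/580 = 0.284 M
[Cl⁻] = (0.148)(360)/580 = 9.19×10⁻² M
Q = [Tl⁺][Cl⁻] = 2.61×10⁻²
Q = 2.61×10⁻² > Ksp = 2.17×10⁻⁴, so the solution is supersaturated and TlCl precipitates.

Yes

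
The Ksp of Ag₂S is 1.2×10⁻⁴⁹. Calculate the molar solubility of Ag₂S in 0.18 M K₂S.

4.1×10⁻²⁵ M

Ag₂S(s) ⇌ 2 Ag⁺(aq) + S²⁻(aq)
The solution already contains S²⁻ at 0.18 M. Let s be the molar solubility of Ag₂S.
[S²⁻] ≈ 0.18 M (common ion dominates); [Ag⁺] = 2s.
Ksp = [Ag⁺]^2[S²⁻] = (2s)^2(0.18)
(2s)^2 = 1.2×10⁻⁴⁹ / (0.18) = 6.7×10⁻⁴⁹
s = 4.1×10⁻²⁵ M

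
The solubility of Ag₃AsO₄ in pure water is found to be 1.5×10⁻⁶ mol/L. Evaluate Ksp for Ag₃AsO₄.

Ksp = 1.4×10⁻²²

Ag₃AsO₄(s) ⇌ 3 Ag⁺(aq) + AsO₄³⁻(aq)
For each mole of Ag₃AsO₄ that dissolves per liter, [Ag⁺] = 3s and [AsO₄³⁻] = s; let s denote this solubility.
Ksp = [Ag⁺]^3[AsO₄³⁻] = (3s)^3 · s = 27s^4
Ksp = 27 × (1.5×10⁻⁶)^4 = 1.4×10⁻²²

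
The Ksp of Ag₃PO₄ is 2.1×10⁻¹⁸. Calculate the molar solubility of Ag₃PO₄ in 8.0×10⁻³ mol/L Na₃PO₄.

Ag₃PO₄(s) ⇌ 3 Ag⁺(aq) + PO₄³⁻(aq)
Let s be the solubility of Ag₃PO₄ here. The common ion gives [PO₄³⁻] ≈ 8.0×10⁻³ mol/L, and [Ag⁺] = 3s.
Ksp = [Ag⁺]^3[PO₄³⁻] = (3s)^3(8.0×10⁻³)
(3s)^3 = 2.1×10⁻¹⁸ / (8.0×10⁻³) = 2.6×10⁻¹⁶
s = 2.1×10⁻⁶ mol/L

2.1×10⁻⁶ M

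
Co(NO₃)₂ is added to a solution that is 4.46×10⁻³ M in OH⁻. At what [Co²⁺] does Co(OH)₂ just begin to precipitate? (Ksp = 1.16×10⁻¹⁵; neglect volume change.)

Precipitation begins when Q = Ksp.
Co(OH)₂(s) ⇌ Co²⁺(aq) + 2 OH⁻(aq)
Ksp = [Co²⁺][OH⁻]^2 = [Co²⁺](4.46×10⁻³)^2
[Co²⁺] = 1.16×10⁻¹⁵ / (4.46×10⁻³)^2 = 5.83×10⁻¹¹
[Co²⁺] = 5.83×10⁻¹¹ M

5.83×10⁻¹¹ M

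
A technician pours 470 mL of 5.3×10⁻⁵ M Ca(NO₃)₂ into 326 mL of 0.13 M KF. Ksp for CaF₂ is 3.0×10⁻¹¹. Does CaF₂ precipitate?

Total volume after mixing = 470 + 326 = 796 mL.
[Ca²⁺] = (5.3×10⁻⁵)(470)/796 = 3.1×10⁻⁵ M
[F⁻] = (0.13)(326)/796 = 5.3×10⁻² M
Q = [Ca²⁺][F⁻]^2 = 8.9×10⁻⁸
Q = 8.9×10⁻⁸ > Ksp = 3.0×10⁻¹¹, so the solution is supersaturated and CaF₂ precipitates.

Yes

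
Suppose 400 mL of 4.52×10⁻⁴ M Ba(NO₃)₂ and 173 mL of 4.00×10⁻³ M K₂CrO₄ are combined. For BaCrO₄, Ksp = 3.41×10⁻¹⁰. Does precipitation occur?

Yes

The combined volume is 573 mL.
[Ba²⁺] = (4.52×10⁻⁴)(400)/573 = 3.16×10⁻⁴ M
[CrO₄²⁻] = (4.00×10⁻³)(173)/573 = 1.21×10⁻³ M
Q = [Ba²⁺][CrO₄²⁻] = 3.81×10⁻⁷
Q = 3.81×10⁻⁷ > Ksp = 3.41×10⁻¹⁰, so the solution is supersaturated and BaCrO₄ precipitates.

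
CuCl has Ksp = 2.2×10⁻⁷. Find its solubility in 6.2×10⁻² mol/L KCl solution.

CuCl(s) ⇌ Cu⁺(aq) + Cl⁻(aq)
Let s be the solubility of CuCl here. The common ion gives [Cl⁻] ≈ 6.2×10⁻² mol/L, and [Cu⁺] = s.
Ksp = [Cu⁺][Cl⁻] = s(6.2×10⁻²)
s = 2.2×10⁻⁷ / (6.2×10⁻²) = 3.5×10⁻⁶
s = 3.5×10⁻⁶ mol/L

3.5×10⁻⁶ M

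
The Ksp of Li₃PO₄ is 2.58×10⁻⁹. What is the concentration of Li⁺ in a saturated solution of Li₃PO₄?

Li₃PO₄(s) ⇌ 3 Li⁺(aq) + PO₄³⁻(aq)
Call the molar solubility s, so that [Li⁺] = 3s and [PO₄³⁻] = s.
Ksp = [Li⁺]^3[PO₄³⁻] = (3s)^3 · s = 27s^4 = 2.58×10⁻⁹
s = 3.13×10⁻³ M
[Li⁺] = 3s = 9.38×10⁻³ M

9.38×10⁻³ M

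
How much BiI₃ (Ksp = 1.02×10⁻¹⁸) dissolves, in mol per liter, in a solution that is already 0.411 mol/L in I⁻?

BiI₃(s) ⇌ Bi³⁺(aq) + 3 I⁻(aq)
Let s be the solubility of BiI₃ here. The common ion gives [I⁻] ≈ 0.411 mol/L, and [Bi³⁺] = s.
Ksp = [Bi³⁺][I⁻]^3 = s(0.411)^3
s = 1.02×10⁻¹⁸ / (0.411)^3 = 1.47×10⁻¹⁷
s = 1.47×10⁻¹⁷ mol/L

1.47×10⁻¹⁷ M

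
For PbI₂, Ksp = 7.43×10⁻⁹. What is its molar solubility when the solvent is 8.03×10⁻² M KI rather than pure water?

1.15×10⁻⁶ M

PbI₂(s) ⇌ Pb²⁺(aq) + 2 I⁻(aq)
I⁻ is already present at 8.03×10⁻² M. If s mol/L of PbI₂ dissolves, [Pb²⁺] = s while [I⁻] ≈ 8.03×10⁻² M.
Ksp = [Pb²⁺][I⁻]^2 = s(8.03×10⁻²)^2
s = 7.43×10⁻⁹ / (8.03×10⁻²)^2 = 1.15×10⁻⁶
s = 1.15×10⁻⁶ M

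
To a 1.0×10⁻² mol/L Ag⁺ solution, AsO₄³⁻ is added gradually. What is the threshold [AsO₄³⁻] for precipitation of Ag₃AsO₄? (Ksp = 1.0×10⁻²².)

Precipitation of each salt begins when its ion product equals Ksp.
Ag₃AsO₄(s) ⇌ 3 Ag⁺(aq) + AsO₄³⁻(aq)
Ksp = [Ag⁺]^3[AsO₄³⁻] = [AsO₄³⁻](1.0×10⁻²)^3
[AsO₄³⁻] = 1.0×10⁻²² / (1.0×10⁻²)^3 = 1.0×10⁻¹⁶
[AsO₄³⁻] = 1.0×10⁻¹⁶ mol/L

1.0×10⁻¹⁶ M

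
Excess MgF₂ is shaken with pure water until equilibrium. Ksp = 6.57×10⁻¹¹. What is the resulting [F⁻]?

MgF₂(s) ⇌ Mg²⁺(aq) + 2 F⁻(aq)
If s mol/L of MgF₂ dissolves, [Mg²⁺] = s and [F⁻] = 2s.
Ksp = [Mg²⁺][F⁻]^2 = s · (2s)^2 = 4s^3 = 6.57×10⁻¹¹
s = 2.54×10⁻⁴ mol L⁻¹
[F⁻] = 2s = 5.08×10⁻⁴ mol L⁻¹

5.08×10⁻⁴ M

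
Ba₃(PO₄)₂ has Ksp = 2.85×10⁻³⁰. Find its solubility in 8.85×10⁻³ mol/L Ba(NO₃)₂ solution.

1.01×10⁻¹² M

Ba₃(PO₄)₂(s) ⇌ 3 Ba²⁺(aq) + 2 PO₄³⁻(aq)
The solution already contains Ba²⁺ at 8.85×10⁻³ mol/L. Let s be the molar solubility of Ba₃(PO₄)₂.
[Ba²⁺] ≈ 8.85×10⁻³ mol/L (common ion dominates); [PO₄³⁻] = 2s.
Ksp = [Ba²⁺]^3[PO₄³⁻]^2 = (8.85×10⁻³)^3(2s)^2
(2s)^2 = 2.85×10⁻³⁰ / (8.85×10⁻³)^3 = 4.11×10⁻²⁴
s = 1.01×10⁻¹² mol/L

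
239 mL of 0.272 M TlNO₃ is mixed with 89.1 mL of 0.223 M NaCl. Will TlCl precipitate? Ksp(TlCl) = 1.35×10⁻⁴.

Yes

The combined volume is 328.1 mL.
[Tl⁺] = (0.272)(239)/328.1 = 0.198 M
[Cl⁻] = (0.223)(89.1)/328.1 = 6.06×10⁻² M
Q = [Tl⁺][Cl⁻] = 1.20×10⁻²
Since Q (1.20×10⁻²) exceeds Ksp (1.35×10⁻⁴), TlCl will precipitate.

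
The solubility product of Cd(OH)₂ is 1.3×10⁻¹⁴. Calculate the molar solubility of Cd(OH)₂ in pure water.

1.5×10⁻⁵ M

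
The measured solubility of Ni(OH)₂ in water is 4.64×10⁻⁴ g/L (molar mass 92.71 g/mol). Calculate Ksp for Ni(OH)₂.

Ksp = 5.01×10⁻¹⁶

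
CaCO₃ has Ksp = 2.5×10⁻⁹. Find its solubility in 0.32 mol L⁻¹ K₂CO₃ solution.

CaCO₃(s) ⇌ Ca²⁺(aq) + CO₃²⁻(aq)
CO₃²⁻ is already present at 0.32 mol L⁻¹. If s mol/L of CaCO₃ dissolves, [Ca²⁺] = s while [CO₃²⁻] ≈ 0.32 mol L⁻¹.
Ksp = [Ca²⁺][CO₃²⁻] = s(0.32)
s = 2.5×10⁻⁹ / (0.32) = 7.8×10⁻⁹
s = 7.8×10⁻⁹ mol L⁻¹

7.8×10⁻⁹ M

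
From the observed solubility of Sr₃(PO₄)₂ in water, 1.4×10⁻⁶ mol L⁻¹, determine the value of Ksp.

Sr₃(PO₄)₂(s) ⇌ 3 Sr²⁺(aq) + 2 PO₄³⁻(aq)
For each mole of Sr₃(PO₄)₂ that dissolves per liter, [Sr²⁺] = 3s and [PO₄³⁻] = 2s; let s denote this solubility.
Ksp = [Sr²⁺]^3[PO₄³⁻]^2 = (3s)^3 · (2s)^2 = 108s^5
Ksp = 108 × (1.4×10⁻⁶)^5 = 5.8×10⁻²⁸

Ksp = 5.8×10⁻²⁸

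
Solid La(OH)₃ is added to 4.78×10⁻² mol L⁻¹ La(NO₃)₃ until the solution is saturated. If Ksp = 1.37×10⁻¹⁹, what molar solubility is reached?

La(OH)₃(s) ⇌ La³⁺(aq) + 3 OH⁻(aq)
The solution already contains La³⁺ at 4.78×10⁻² mol L⁻¹. Let s be the molar solubility of La(OH)₃.
[La³⁺] ≈ 4.78×10⁻² mol L⁻¹ (common ion dominates); [OH⁻] = 3s.
Ksp = [La³⁺][OH⁻]^3 = (4.78×10⁻²)(3s)^3
(3s)^3 = 1.37×10⁻¹⁹ / (4.78×10⁻²) = 2.87×10⁻¹⁸
s = 4.73×10⁻⁷ mol L⁻¹

4.73×10⁻⁷ M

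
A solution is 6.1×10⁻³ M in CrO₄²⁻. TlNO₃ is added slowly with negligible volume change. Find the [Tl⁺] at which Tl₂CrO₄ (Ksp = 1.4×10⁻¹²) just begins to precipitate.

1.5×10⁻⁵ M

Precipitation of each salt begins when its ion product equals Ksp.
Tl₂CrO₄(s) ⇌ 2 Tl⁺(aq) + CrO₄²⁻(aq)
Ksp = [Tl⁺]^2[CrO₄²⁻] = [Tl⁺]^2(6.1×10⁻³)
[Tl⁺]^2 = 1.4×10⁻¹² / (6.1×10⁻³) = 2.3×10⁻¹⁰
[Tl⁺] = 1.5×10⁻⁵ M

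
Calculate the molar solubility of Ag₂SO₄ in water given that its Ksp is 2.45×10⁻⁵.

Ag₂SO₄(s) ⇌ 2 Ag⁺(aq) + SO₄²⁻(aq)
For each mole of Ag₂SO₄ that dissolves per liter, [Ag⁺] = 2s and [SO₄²⁻] = s; let s denote this solubility.
Ksp = [Ag⁺]^2[SO₄²⁻] = (2s)^2 · s = 4s^3
4s^3 = 2.45×10⁻⁵  ⇒  s^3 = 6.13×10⁻⁶
Taking the 3rd root, s = 1.83×10⁻² M.

1.83×10⁻² M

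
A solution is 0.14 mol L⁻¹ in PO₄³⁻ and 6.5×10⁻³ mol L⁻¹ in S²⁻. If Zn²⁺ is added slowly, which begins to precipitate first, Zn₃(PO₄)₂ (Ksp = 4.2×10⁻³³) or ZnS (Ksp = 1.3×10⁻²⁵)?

ZnS

Precipitation of each salt begins when its ion product equals Ksp.
For Zn₃(PO₄)₂: [Zn²⁺] = (Ksp/[PO₄³⁻]^2)^(1/3) = 6.0×10⁻¹¹ mol L⁻¹
For ZnS: [Zn²⁺] = (Ksp/[S²⁻]) = 2.0×10⁻²³ mol L⁻¹
ZnS requires the lower [Zn²⁺], so it precipitates first.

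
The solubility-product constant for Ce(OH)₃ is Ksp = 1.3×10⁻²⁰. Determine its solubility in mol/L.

Ce(OH)₃(s) ⇌ Ce³⁺(aq) + 3 OH⁻(aq)
For each mole of Ce(OH)₃ that dissolves per liter, [Ce³⁺] = s and [OH⁻] = 3s; let s denote this solubility.
Ksp = [Ce³⁺][OH⁻]^3 = s · (3s)^3 = 27s^4
27s^4 = 1.3×10⁻²⁰  ⇒  s^4 = 4.8×10⁻²²
s = 4.7×10⁻⁶ mol/L

4.7×10⁻⁶ M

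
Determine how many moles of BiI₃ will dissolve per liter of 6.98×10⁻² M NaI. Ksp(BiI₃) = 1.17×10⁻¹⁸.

BiI₃(s) ⇌ Bi³⁺(aq) + 3 I⁻(aq)
I⁻ is already present at 6.98×10⁻² M. If s mol/L of BiI₃ dissolves, [Bi³⁺] = s while [I⁻] ≈ 6.98×10⁻² M.
Ksp = [Bi³⁺][I⁻]^3 = s(6.98×10⁻²)^3
s = 1.17×10⁻¹⁸ / (6.98×10⁻²)^3 = 3.44×10⁻¹⁵
s = 3.44×10⁻¹⁵ M

3.44×10⁻¹⁵ M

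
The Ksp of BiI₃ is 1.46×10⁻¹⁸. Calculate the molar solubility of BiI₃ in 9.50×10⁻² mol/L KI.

1.70×10⁻¹⁵ M

BiI₃(s) ⇌ Bi³⁺(aq) + 3 I⁻(aq)
The solution already contains I⁻ at 9.50×10⁻² mol/L. Let s be the molar solubility of BiI₃.
[I⁻] ≈ 9.50×10⁻² mol/L (common ion dominates); [Bi³⁺] = s.
Ksp = [Bi³⁺][I⁻]^3 = s(9.50×10⁻²)^3
s = 1.46×10⁻¹⁸ / (9.50×10⁻²)^3 = 1.70×10⁻¹⁵
s = 1.70×10⁻¹⁵ mol/L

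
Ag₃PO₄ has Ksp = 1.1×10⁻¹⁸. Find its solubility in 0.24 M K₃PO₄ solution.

5.5×10⁻⁷ M

Ag₃PO₄(s) ⇌ 3 Ag⁺(aq) + PO₄³⁻(aq)
PO₄³⁻ is already present at 0.24 M. If s mol/L of Ag₃PO₄ dissolves, [Ag⁺] = 3s while [PO₄³⁻] ≈ 0.24 M.
Ksp = [Ag⁺]^3[PO₄³⁻] = (3s)^3(0.24)
(3s)^3 = 1.1×10⁻¹⁸ / (0.24) = 4.6×10⁻¹⁸
s = 5.5×10⁻⁷ M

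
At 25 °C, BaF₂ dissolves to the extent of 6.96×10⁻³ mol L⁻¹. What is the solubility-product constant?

Ksp = 1.35×10⁻⁶

BaF₂(s) ⇌ Ba²⁺(aq) + 2 F⁻(aq)
Let s be the molar solubility. Then [Ba²⁺] = s and [F⁻] = 2s.
Ksp = [Ba²⁺][F⁻]^2 = s · (2s)^2 = 4s^3
Ksp = 4 × (6.96×10⁻³)^3 = 1.35×10⁻⁶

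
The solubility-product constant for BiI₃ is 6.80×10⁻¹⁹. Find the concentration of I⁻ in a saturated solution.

BiI₃(s) ⇌ Bi³⁺(aq) + 3 I⁻(aq)
With molar solubility s: [Bi³⁺] = s, [I⁻] = 3s.
Ksp = [Bi³⁺][I⁻]^3 = s · (3s)^3 = 27s^4 = 6.80×10⁻¹⁹
s = 1.26×10⁻⁵ M
[I⁻] = 3s = 3.78×10⁻⁵ M

3.78×10⁻⁵ M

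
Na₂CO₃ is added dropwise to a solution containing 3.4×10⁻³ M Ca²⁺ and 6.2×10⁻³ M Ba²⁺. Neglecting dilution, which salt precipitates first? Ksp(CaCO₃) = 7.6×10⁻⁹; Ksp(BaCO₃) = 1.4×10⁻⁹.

The threshold for precipitation is Q = Ksp.
For CaCO₃: [CO₃²⁻] = (Ksp/[Ca²⁺]) = 2.2×10⁻⁶ M
For BaCO₃: [CO₃²⁻] = (Ksp/[Ba²⁺]) = 2.3×10⁻⁷ M
BaCO₃ requires the lower [CO₃²⁻], so it precipitates first.

BaCO₃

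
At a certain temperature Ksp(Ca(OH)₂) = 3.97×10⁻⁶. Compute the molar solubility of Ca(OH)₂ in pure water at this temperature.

9.97×10⁻³ M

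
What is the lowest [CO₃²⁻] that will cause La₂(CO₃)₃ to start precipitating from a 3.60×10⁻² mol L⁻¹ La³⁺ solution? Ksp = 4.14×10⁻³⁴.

6.84×10⁻¹¹ M

Each salt precipitates once Q = Ksp for that salt.
La₂(CO₃)₃(s) ⇌ 2 La³⁺(aq) + 3 CO₃²⁻(aq)
Ksp = [La³⁺]^2[CO₃²⁻]^3 = [CO₃²⁻]^3(3.60×10⁻²)^2
[CO₃²⁻]^3 = 4.14×10⁻³⁴ / (3.60×10⁻²)^2 = 3.19×10⁻³¹
[CO₃²⁻] = 6.84×10⁻¹¹ mol L⁻¹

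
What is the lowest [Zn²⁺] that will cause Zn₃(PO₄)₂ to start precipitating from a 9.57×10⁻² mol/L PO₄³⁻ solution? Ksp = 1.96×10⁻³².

1.29×10⁻¹⁰ M

Precipitation begins when Q = Ksp.
Zn₃(PO₄)₂(s) ⇌ 3 Zn²⁺(aq) + 2 PO₄³⁻(aq)
Ksp = [Zn²⁺]^3[PO₄³⁻]^2 = [Zn²⁺]^3(9.57×10⁻²)^2
[Zn²⁺]^3 = 1.96×10⁻³² / (9.57×10⁻²)^2 = 2.14×10⁻³⁰
[Zn²⁺] = 1.29×10⁻¹⁰ mol/L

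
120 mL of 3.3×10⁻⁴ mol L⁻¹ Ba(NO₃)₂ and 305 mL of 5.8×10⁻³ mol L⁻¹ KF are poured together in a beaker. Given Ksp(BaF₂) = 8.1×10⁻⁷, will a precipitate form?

After mixing, V = 120 mL + 305 mL = 425 mL.
[Ba²⁺] = (3.3×10⁻⁴)(120)/425 = 9.3×10⁻⁵ mol L⁻¹
[F⁻] = (5.8×10⁻³)(305)/425 = 4.2×10⁻³ mol L⁻¹
Q = [Ba²⁺][F⁻]^2 = 1.6×10⁻⁹
Q = 1.6×10⁻⁹ < Ksp = 8.1×10⁻⁷, so the solution is unsaturated and no precipitate forms.

No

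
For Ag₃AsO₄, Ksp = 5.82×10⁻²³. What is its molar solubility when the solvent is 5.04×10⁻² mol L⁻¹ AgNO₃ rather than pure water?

4.55×10⁻¹⁹ M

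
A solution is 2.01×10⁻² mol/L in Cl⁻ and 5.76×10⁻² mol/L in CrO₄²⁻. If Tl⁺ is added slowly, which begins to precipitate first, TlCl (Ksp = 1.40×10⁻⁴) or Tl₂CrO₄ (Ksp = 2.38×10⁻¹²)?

Tl₂CrO₄

Precipitation begins when Q = Ksp.
For TlCl: [Tl⁺] = (Ksp/[Cl⁻]) = 6.97×10⁻³ mol/L
For Tl₂CrO₄: [Tl⁺] = (Ksp/[CrO₄²⁻])^(1/2) = 6.43×10⁻⁶ mol/L
The smaller threshold [Tl⁺] is reached first, so Tl₂CrO₄ precipitates first.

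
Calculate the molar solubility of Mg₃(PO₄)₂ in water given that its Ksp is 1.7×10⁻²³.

Mg₃(PO₄)₂(s) ⇌ 3 Mg²⁺(aq) + 2 PO₄³⁻(aq)
If s mol/L of Mg₃(PO₄)₂ dissolves, [Mg²⁺] = 3s and [PO₄³⁻] = 2s.
Ksp = [Mg²⁺]^3[PO₄³⁻]^2 = (3s)^3 · (2s)^2 = 108s^5
108s^5 = 1.7×10⁻²³  ⇒  s^5 = 1.6×10⁻²⁵
Taking the 5th root, s = 1.1×10⁻⁵ M.

1.1×10⁻⁵ M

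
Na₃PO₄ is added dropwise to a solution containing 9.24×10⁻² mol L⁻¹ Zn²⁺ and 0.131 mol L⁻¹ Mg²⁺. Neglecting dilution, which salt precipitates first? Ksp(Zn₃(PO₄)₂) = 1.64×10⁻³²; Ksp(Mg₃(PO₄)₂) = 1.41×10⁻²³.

Zn₃(PO₄)₂

Precipitation of each salt begins when its ion product equals Ksp.
For Zn₃(PO₄)₂: [PO₄³⁻] = (Ksp/[Zn²⁺]^3)^(1/2) = 4.56×10⁻¹⁵ mol L⁻¹
For Mg₃(PO₄)₂: [PO₄³⁻] = (Ksp/[Mg²⁺]^3)^(1/2) = 7.92×10⁻¹¹ mol L⁻¹
Since Zn₃(PO₄)₂ needs less PO₄³⁻ to reach saturation, it precipitates first.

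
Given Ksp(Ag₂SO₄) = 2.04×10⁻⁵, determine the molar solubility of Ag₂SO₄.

Ag₂SO₄(s) ⇌ 2 Ag⁺(aq) + SO₄²⁻(aq)
For each mole of Ag₂SO₄ that dissolves per liter, [Ag⁺] = 2s and [SO₄²⁻] = s; let s denote this solubility.
Ksp = [Ag⁺]^2[SO₄²⁻] = (2s)^2 · s = 4s^3
4s^3 = 2.04×10⁻⁵  ⇒  s^3 = 5.10×10⁻⁶
s = (5.10×10⁻⁶)^(1/3) = 1.72×10⁻² mol/L

1.72×10⁻² M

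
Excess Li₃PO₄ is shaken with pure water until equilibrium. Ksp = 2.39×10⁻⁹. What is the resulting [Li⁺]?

9.20×10⁻³ M

Li₃PO₄(s) ⇌ 3 Li⁺(aq) + PO₄³⁻(aq)
Let s be the molar solubility. Then [Li⁺] = 3s and [PO₄³⁻] = s.
Ksp = [Li⁺]^3[PO₄³⁻] = (3s)^3 · s = 27s^4 = 2.39×10⁻⁹
s = 3.07×10⁻³ mol L⁻¹
[Li⁺] = 3s = 9.20×10⁻³ mol L⁻¹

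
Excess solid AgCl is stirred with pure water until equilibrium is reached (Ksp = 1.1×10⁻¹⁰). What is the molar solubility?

1.0×10⁻⁵ M

AgCl(s) ⇌ Ag⁺(aq) + Cl⁻(aq)
If s mol/L of AgCl dissolves, [Ag⁺] = s and [Cl⁻] = s.
Ksp = [Ag⁺][Cl⁻] = s · s = s^2
s^2 = 1.1×10⁻¹⁰
s = 1.0×10⁻⁵ M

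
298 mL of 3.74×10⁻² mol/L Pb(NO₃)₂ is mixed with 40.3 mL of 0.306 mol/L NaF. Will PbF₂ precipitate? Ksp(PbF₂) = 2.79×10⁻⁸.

Yes

After mixing, V = 298 mL + 40.3 mL = 338.3 mL.
[Pb²⁺] = (3.74×10⁻²)(298)/338.3 = 3.29×10⁻² mol/L
[F⁻] = (0.306)(40.3)/338.3 = 3.65×10⁻² mol/L
Q = [Pb²⁺][F⁻]^2 = 4.38×10⁻⁵
Because Q > Ksp (4.38×10⁻⁵ vs 2.79×10⁻⁸), a precipitate of PbF₂ forms.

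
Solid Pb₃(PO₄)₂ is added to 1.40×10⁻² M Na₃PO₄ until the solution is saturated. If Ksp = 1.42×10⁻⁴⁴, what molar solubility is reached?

1.39×10⁻¹⁴ M

Pb₃(PO₄)₂(s) ⇌ 3 Pb²⁺(aq) + 2 PO₄³⁻(aq)
Let s be the solubility of Pb₃(PO₄)₂ here. The common ion gives [PO₄³⁻] ≈ 1.40×10⁻² M, and [Pb²⁺] = 3s.
Ksp = [Pb²⁺]^3[PO₄³⁻]^2 = (3s)^3(1.40×10⁻²)^2
(3s)^3 = 1.42×10⁻⁴⁴ / (1.40×10⁻²)^2 = 7.24×10⁻⁴¹
s = 1.39×10⁻¹⁴ M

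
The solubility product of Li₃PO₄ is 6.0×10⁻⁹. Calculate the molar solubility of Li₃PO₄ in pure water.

3.9×10⁻³ M

Li₃PO₄(s) ⇌ 3 Li⁺(aq) + PO₄³⁻(aq)
For each mole of Li₃PO₄ that dissolves per liter, [Li⁺] = 3s and [PO₄³⁻] = s; let s denote this solubility.
Ksp = [Li⁺]^3[PO₄³⁻] = (3s)^3 · s = 27s^4
27s^4 = 6.0×10⁻⁹  ⇒  s^4 = 2.2×10⁻¹⁰
s = (2.2×10⁻¹⁰)^(1/4) = 3.9×10⁻³ mol/L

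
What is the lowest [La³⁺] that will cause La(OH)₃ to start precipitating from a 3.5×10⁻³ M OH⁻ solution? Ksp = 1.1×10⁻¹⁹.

2.6×10⁻¹² M

Precipitation of each salt begins when its ion product equals Ksp.
La(OH)₃(s) ⇌ La³⁺(aq) + 3 OH⁻(aq)
Ksp = [La³⁺][OH⁻]^3 = [La³⁺](3.5×10⁻³)^3
[La³⁺] = 1.1×10⁻¹⁹ / (3.5×10⁻³)^3 = 2.6×10⁻¹²
[La³⁺] = 2.6×10⁻¹² M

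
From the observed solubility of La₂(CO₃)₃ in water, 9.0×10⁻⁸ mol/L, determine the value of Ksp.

Ksp = 6.4×10⁻³⁴

La₂(CO₃)₃(s) ⇌ 2 La³⁺(aq) + 3 CO₃²⁻(aq)
Call the molar solubility s, so that [La³⁺] = 2s and [CO₃²⁻] = 3s.
Ksp = [La³⁺]^2[CO₃²⁻]^3 = (2s)^2 · (3s)^3 = 108s^5
Ksp = 108 × (9.0×10⁻⁸)^5 = 6.4×10⁻³⁴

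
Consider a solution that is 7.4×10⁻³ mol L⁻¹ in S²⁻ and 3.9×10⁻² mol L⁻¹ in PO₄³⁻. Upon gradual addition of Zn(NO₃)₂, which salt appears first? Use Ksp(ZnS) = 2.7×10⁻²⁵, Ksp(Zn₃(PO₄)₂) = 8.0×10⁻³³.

Precipitation of each salt begins when its ion product equals Ksp.
For ZnS: [Zn²⁺] = (Ksp/[S²⁻]) = 3.6×10⁻²³ mol L⁻¹
For Zn₃(PO₄)₂: [Zn²⁺] = (Ksp/[PO₄³⁻]^2)^(1/3) = 1.7×10⁻¹⁰ mol L⁻¹
Since ZnS needs less Zn²⁺ to reach saturation, it precipitates first.

ZnS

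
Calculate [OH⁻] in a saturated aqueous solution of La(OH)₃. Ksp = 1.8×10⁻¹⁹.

La(OH)₃(s) ⇌ La³⁺(aq) + 3 OH⁻(aq)
Let s be the molar solubility. Then [La³⁺] = s and [OH⁻] = 3s.
Ksp = [La³⁺][OH⁻]^3 = s · (3s)^3 = 27s^4 = 1.8×10⁻¹⁹
s = 9.0×10⁻⁶ mol L⁻¹
[OH⁻] = 3s = 2.7×10⁻⁵ mol L⁻¹

2.7×10⁻⁵ M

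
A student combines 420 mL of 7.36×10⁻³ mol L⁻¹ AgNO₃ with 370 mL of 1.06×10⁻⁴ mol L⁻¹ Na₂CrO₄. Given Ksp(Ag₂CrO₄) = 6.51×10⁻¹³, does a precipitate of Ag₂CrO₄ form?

The combined volume is 790 mL.
[Ag⁺] = (7.36×10⁻³)(420)/790 = 3.91×10⁻³ mol L⁻¹
[CrO₄²⁻] = (1.06×10⁻⁴)(370)/790 = 4.96×10⁻⁵ mol L⁻¹
Q = [Ag⁺]^2[CrO₄²⁻] = 7.60×10⁻¹⁰
Q = 7.60×10⁻¹⁰ > Ksp = 6.51×10⁻¹³, so the solution is supersaturated and Ag₂CrO₄ precipitates.

Yes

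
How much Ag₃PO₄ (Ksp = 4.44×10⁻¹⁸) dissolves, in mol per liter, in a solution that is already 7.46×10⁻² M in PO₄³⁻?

Ag₃PO₄(s) ⇌ 3 Ag⁺(aq) + PO₄³⁻(aq)
Let s be the solubility of Ag₃PO₄ here. The common ion gives [PO₄³⁻] ≈ 7.46×10⁻² M, and [Ag⁺] = 3s.
Ksp = [Ag⁺]^3[PO₄³⁻] = (3s)^3(7.46×10⁻²)
(3s)^3 = 4.44×10⁻¹⁸ / (7.46×10⁻²) = 5.95×10⁻¹⁷
s = 1.30×10⁻⁶ M

1.30×10⁻⁶ M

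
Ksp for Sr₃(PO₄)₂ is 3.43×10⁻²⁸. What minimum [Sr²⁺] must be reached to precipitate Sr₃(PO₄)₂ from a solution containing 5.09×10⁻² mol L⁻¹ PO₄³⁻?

Precipitation begins when Q = Ksp.
Sr₃(PO₄)₂(s) ⇌ 3 Sr²⁺(aq) + 2 PO₄³⁻(aq)
Ksp = [Sr²⁺]^3[PO₄³⁻]^2 = [Sr²⁺]^3(5.09×10⁻²)^2
[Sr²⁺]^3 = 3.43×10⁻²⁸ / (5.09×10⁻²)^2 = 1.32×10⁻²⁵
[Sr²⁺] = 5.10×10⁻⁹ mol L⁻¹

5.10×10⁻⁹ M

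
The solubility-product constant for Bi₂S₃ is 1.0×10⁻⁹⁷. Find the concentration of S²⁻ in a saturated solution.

4.7×10⁻²⁰ M

Bi₂S₃(s) ⇌ 2 Bi³⁺(aq) + 3 S²⁻(aq)
If s mol/L of Bi₂S₃ dissolves, [Bi³⁺] = 2s and [S²⁻] = 3s.
Ksp = [Bi³⁺]^2[S²⁻]^3 = (2s)^2 · (3s)^3 = 108s^5 = 1.0×10⁻⁹⁷
s = 1.6×10⁻²⁰ M
[S²⁻] = 3s = 4.7×10⁻²⁰ M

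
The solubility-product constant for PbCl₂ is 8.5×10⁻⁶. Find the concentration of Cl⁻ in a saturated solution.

2.6×10⁻² M

PbCl₂(s) ⇌ Pb²⁺(aq) + 2 Cl⁻(aq)
For each mole of PbCl₂ that dissolves per liter, [Pb²⁺] = s and [Cl⁻] = 2s; let s denote this solubility.
Ksp = [Pb²⁺][Cl⁻]^2 = s · (2s)^2 = 4s^3 = 8.5×10⁻⁶
s = 1.3×10⁻² M
[Cl⁻] = 2s = 2.6×10⁻² M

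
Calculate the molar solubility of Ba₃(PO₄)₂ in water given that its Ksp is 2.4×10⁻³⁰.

Ba₃(PO₄)₂(s) ⇌ 3 Ba²⁺(aq) + 2 PO₄³⁻(aq)
Let s be the molar solubility. Then [Ba²⁺] = 3s and [PO₄³⁻] = 2s.
Ksp = [Ba²⁺]^3[PO₄³⁻]^2 = (3s)^3 · (2s)^2 = 108s^5
108s^5 = 2.4×10⁻³⁰  ⇒  s^5 = 2.2×10⁻³²
s = (2.2×10⁻³²)^(1/5) = 4.7×10⁻⁷ M

4.7×10⁻⁷ M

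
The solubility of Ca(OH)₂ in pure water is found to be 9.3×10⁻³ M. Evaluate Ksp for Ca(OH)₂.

Ksp = 3.2×10⁻⁶

Ca(OH)₂(s) ⇌ Ca²⁺(aq) + 2 OH⁻(aq)
Call the molar solubility s, so that [Ca²⁺] = s and [OH⁻] = 2s.
Ksp = [Ca²⁺][OH⁻]^2 = s · (2s)^2 = 4s^3
Ksp = 4 × (9.3×10⁻³)^3 = 3.2×10⁻⁶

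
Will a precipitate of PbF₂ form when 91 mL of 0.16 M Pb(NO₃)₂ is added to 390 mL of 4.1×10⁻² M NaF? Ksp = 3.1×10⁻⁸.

Yes

After mixing, V = 91 mL + 390 mL = 481 mL.
[Pb²⁺] = (0.16)(91)/481 = 3.0×10⁻² M
[F⁻] = (4.1×10⁻²)(390)/481 = 3.3×10⁻² M
Q = [Pb²⁺][F⁻]^2 = 3.3×10⁻⁵
Q = 3.3×10⁻⁵ > Ksp = 3.1×10⁻⁸, so the solution is supersaturated and PbF₂ precipitates.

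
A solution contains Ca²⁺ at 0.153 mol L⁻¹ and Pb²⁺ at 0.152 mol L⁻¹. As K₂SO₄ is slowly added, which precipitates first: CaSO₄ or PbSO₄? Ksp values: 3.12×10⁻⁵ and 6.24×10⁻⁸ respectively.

PbSO₄

Each salt precipitates once Q = Ksp for that salt.
For CaSO₄: [SO₄²⁻] = (Ksp/[Ca²⁺]) = 2.04×10⁻⁴ mol L⁻¹
For PbSO₄: [SO₄²⁻] = (Ksp/[Pb²⁺]) = 4.11×10⁻⁷ mol L⁻¹
The smaller threshold [SO₄²⁻] is reached first, so PbSO₄ precipitates first.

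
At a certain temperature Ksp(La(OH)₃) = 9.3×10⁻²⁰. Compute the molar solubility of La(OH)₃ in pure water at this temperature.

La(OH)₃(s) ⇌ La³⁺(aq) + 3 OH⁻(aq)
Call the molar solubility s, so that [La³⁺] = s and [OH⁻] = 3s.
Ksp = [La³⁺][OH⁻]^3 = s · (3s)^3 = 27s^4
27s^4 = 9.3×10⁻²⁰  ⇒  s^4 = 3.4×10⁻²¹
Taking the 4th root, s = 7.7×10⁻⁶ M.

7.7×10⁻⁶ M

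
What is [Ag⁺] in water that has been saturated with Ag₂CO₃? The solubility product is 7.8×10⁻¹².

2.5×10⁻⁴ M

Ag₂CO₃(s) ⇌ 2 Ag⁺(aq) + CO₃²⁻(aq)
With molar solubility s: [Ag⁺] = 2s, [CO₃²⁻] = s.
Ksp = [Ag⁺]^2[CO₃²⁻] = (2s)^2 · s = 4s^3 = 7.8×10⁻¹²
s = 1.2×10⁻⁴ mol L⁻¹
[Ag⁺] = 2s = 2.5×10⁻⁴ mol L⁻¹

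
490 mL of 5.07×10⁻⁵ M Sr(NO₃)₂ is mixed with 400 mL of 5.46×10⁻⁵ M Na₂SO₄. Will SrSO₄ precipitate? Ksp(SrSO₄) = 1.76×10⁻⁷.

No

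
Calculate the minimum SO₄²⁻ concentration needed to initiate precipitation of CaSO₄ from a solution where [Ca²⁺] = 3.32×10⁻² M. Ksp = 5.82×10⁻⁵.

1.75×10⁻³ M

Each salt precipitates once Q = Ksp for that salt.
CaSO₄(s) ⇌ Ca²⁺(aq) + SO₄²⁻(aq)
Ksp = [Ca²⁺][SO₄²⁻] = [SO₄²⁻](3.32×10⁻²)
[SO₄²⁻] = 5.82×10⁻⁵ / (3.32×10⁻²) = 1.75×10⁻³
[SO₄²⁻] = 1.75×10⁻³ M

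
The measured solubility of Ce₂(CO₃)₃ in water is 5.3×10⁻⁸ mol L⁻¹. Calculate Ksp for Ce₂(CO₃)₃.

Ksp = 4.5×10⁻³⁵

Ce₂(CO₃)₃(s) ⇌ 2 Ce³⁺(aq) + 3 CO₃²⁻(aq)
For each mole of Ce₂(CO₃)₃ that dissolves per liter, [Ce³⁺] = 2s and [CO₃²⁻] = 3s; let s denote this solubility.
Ksp = [Ce³⁺]^2[CO₃²⁻]^3 = (2s)^2 · (3s)^3 = 108s^5
Ksp = 108 × (5.3×10⁻⁸)^5 = 4.5×10⁻³⁵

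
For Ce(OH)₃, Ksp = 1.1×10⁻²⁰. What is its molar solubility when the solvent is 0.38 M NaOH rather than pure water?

Ce(OH)₃(s) ⇌ Ce³⁺(aq) + 3 OH⁻(aq)
With OH⁻ already at 0.38 M and s small, take [OH⁻] ≈ 0.38 M and [Ce³⁺] = s.
Ksp = [Ce³⁺][OH⁻]^3 = s(0.38)^3
s = 1.1×10⁻²⁰ / (0.38)^3 = 2.0×10⁻¹⁹
s = 2.0×10⁻¹⁹ M

2.0×10⁻¹⁹ M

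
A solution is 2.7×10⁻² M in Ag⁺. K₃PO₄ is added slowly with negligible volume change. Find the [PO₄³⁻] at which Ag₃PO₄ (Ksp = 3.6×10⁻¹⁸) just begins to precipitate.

1.8×10⁻¹³ M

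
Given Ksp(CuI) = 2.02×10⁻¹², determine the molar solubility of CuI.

CuI(s) ⇌ Cu⁺(aq) + I⁻(aq)
With molar solubility s: [Cu⁺] = s, [I⁻] = s.
Ksp = [Cu⁺][I⁻] = s · s = s^2
s^2 = 2.02×10⁻¹²
s = (2.02×10⁻¹²)^(1/2) = 1.42×10⁻⁶ mol/L

1.42×10⁻⁶ M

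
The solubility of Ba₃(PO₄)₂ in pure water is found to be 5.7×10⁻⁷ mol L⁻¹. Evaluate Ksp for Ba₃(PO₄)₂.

Ba₃(PO₄)₂(s) ⇌ 3 Ba²⁺(aq) + 2 PO₄³⁻(aq)
Call the molar solubility s, so that [Ba²⁺] = 3s and [PO₄³⁻] = 2s.
Ksp = [Ba²⁺]^3[PO₄³⁻]^2 = (3s)^3 · (2s)^2 = 108s^5
Ksp = 108 × (5.7×10⁻⁷)^5 = 6.5×10⁻³⁰

Ksp = 6.5×10⁻³⁰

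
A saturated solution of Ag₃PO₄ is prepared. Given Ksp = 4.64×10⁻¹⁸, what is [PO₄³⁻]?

Ag₃PO₄(s) ⇌ 3 Ag⁺(aq) + PO₄³⁻(aq)
Call the molar solubility s, so that [Ag⁺] = 3s and [PO₄³⁻] = s.
Ksp = [Ag⁺]^3[PO₄³⁻] = (3s)^3 · s = 27s^4 = 4.64×10⁻¹⁸
s = 2.04×10⁻⁵ mol/L
[PO₄³⁻] = s = 2.04×10⁻⁵ mol/L

2.04×10⁻⁵ M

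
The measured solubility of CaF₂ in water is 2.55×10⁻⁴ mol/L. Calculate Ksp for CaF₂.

CaF₂(s) ⇌ Ca²⁺(aq) + 2 F⁻(aq)
If s mol/L of CaF₂ dissolves, [Ca²⁺] = s and [F⁻] = 2s.
Ksp = [Ca²⁺][F⁻]^2 = s · (2s)^2 = 4s^3
Ksp = 4 × (2.55×10⁻⁴)^3 = 6.63×10⁻¹¹

Ksp = 6.63×10⁻¹¹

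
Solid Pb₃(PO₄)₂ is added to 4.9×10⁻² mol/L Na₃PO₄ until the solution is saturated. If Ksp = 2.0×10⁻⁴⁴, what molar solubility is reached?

6.8×10⁻¹⁵ M

Pb₃(PO₄)₂(s) ⇌ 3 Pb²⁺(aq) + 2 PO₄³⁻(aq)
Let s be the solubility of Pb₃(PO₄)₂ here. The common ion gives [PO₄³⁻] ≈ 4.9×10⁻² mol/L, and [Pb²⁺] = 3s.
Ksp = [Pb²⁺]^3[PO₄³⁻]^2 = (3s)^3(4.9×10⁻²)^2
(3s)^3 = 2.0×10⁻⁴⁴ / (4.9×10⁻²)^2 = 8.3×10⁻⁴²
s = 6.8×10⁻¹⁵ mol/L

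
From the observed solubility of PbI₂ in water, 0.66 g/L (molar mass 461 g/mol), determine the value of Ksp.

Convert to molarity: s = 0.66 / 461 = 1.432×10⁻³ mol/L
PbI₂(s) ⇌ Pb²⁺(aq) + 2 I⁻(aq)
For each mole of PbI₂ that dissolves per liter, [Pb²⁺] = s and [I⁻] = 2s; let s denote this solubility.
Ksp = [Pb²⁺][I⁻]^2 = s · (2s)^2 = 4s^3
Ksp = 4 × (1.432×10⁻³)^3 = 1.2×10⁻⁸

Ksp = 1.2×10⁻⁸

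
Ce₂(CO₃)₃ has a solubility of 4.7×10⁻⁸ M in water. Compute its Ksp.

Ce₂(CO₃)₃(s) ⇌ 2 Ce³⁺(aq) + 3 CO₃²⁻(aq)
For each mole of Ce₂(CO₃)₃ that dissolves per liter, [Ce³⁺] = 2s and [CO₃²⁻] = 3s; let s denote this solubility.
Ksp = [Ce³⁺]^2[CO₃²⁻]^3 = (2s)^2 · (3s)^3 = 108s^5
Ksp = 108 × (4.7×10⁻⁸)^5 = 2.5×10⁻³⁵

Ksp = 2.5×10⁻³⁵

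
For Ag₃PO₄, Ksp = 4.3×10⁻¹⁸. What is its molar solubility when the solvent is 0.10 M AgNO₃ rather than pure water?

4.3×10⁻¹⁵ M

Ag₃PO₄(s) ⇌ 3 Ag⁺(aq) + PO₄³⁻(aq)
With Ag⁺ already at 0.10 M and s small, take [Ag⁺] ≈ 0.10 M and [PO₄³⁻] = s.
Ksp = [Ag⁺]^3[PO₄³⁻] = (0.10)^3s
s = 4.3×10⁻¹⁸ / (0.10)^3 = 4.3×10⁻¹⁵
s = 4.3×10⁻¹⁵ M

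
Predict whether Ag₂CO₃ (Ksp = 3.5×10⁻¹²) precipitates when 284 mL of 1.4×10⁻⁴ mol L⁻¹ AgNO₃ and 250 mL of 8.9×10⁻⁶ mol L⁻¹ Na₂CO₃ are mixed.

No

After mixing, V = 284 mL + 250 mL = 534 mL.
[Ag⁺] = (1.4×10⁻⁴)(284)/534 = 7.4×10⁻⁵ mol L⁻¹
[CO₃²⁻] = (8.9×10⁻⁶)(250)/534 = 4.2×10⁻⁶ mol L⁻¹
Q = [Ag⁺]^2[CO₃²⁻] = 2.3×10⁻¹⁴
Q = 2.3×10⁻¹⁴ < Ksp = 3.5×10⁻¹², so the solution is unsaturated and no precipitate forms.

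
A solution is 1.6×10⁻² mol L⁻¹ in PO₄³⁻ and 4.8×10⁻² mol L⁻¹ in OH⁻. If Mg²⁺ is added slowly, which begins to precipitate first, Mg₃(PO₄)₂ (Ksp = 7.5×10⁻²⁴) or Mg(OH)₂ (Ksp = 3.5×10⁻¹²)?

Precipitation begins when Q = Ksp.
For Mg₃(PO₄)₂: [Mg²⁺] = (Ksp/[PO₄³⁻]^2)^(1/3) = 3.1×10⁻⁷ mol L⁻¹
For Mg(OH)₂: [Mg²⁺] = (Ksp/[OH⁻]^2) = 1.5×10⁻⁹ mol L⁻¹
Mg(OH)₂ requires the lower [Mg²⁺], so it precipitates first.

Mg(OH)₂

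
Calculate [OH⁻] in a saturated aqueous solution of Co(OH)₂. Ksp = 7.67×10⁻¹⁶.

1.15×10⁻⁵ M

Co(OH)₂(s) ⇌ Co²⁺(aq) + 2 OH⁻(aq)
For each mole of Co(OH)₂ that dissolves per liter, [Co²⁺] = s and [OH⁻] = 2s; let s denote this solubility.
Ksp = [Co²⁺][OH⁻]^2 = s · (2s)^2 = 4s^3 = 7.67×10⁻¹⁶
s = 5.77×10⁻⁶ M
[OH⁻] = 2s = 1.15×10⁻⁵ M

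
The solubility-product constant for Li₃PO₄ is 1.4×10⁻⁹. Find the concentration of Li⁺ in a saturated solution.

8.1×10⁻³ M

Li₃PO₄(s) ⇌ 3 Li⁺(aq) + PO₄³⁻(aq)
Call the molar solubility s, so that [Li⁺] = 3s and [PO₄³⁻] = s.
Ksp = [Li⁺]^3[PO₄³⁻] = (3s)^3 · s = 27s^4 = 1.4×10⁻⁹
s = 2.7×10⁻³ mol L⁻¹
[Li⁺] = 3s = 8.1×10⁻³ mol L⁻¹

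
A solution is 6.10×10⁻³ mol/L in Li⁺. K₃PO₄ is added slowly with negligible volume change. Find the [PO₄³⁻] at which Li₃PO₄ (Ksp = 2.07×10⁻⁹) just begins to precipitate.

Precipitation of each salt begins when its ion product equals Ksp.
Li₃PO₄(s) ⇌ 3 Li⁺(aq) + PO₄³⁻(aq)
Ksp = [Li⁺]^3[PO₄³⁻] = [PO₄³⁻](6.10×10⁻³)^3
[PO₄³⁻] = 2.07×10⁻⁹ / (6.10×10⁻³)^3 = 9.12×10⁻³
[PO₄³⁻] = 9.12×10⁻³ mol/L

9.12×10⁻³ M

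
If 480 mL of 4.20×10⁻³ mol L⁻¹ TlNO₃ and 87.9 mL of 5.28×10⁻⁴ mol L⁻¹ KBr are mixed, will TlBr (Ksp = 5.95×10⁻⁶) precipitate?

No

Total volume after mixing = 480 + 87.9 = 567.9 mL.
[Tl⁺] = (4.20×10⁻³)(480)/567.9 = 3.55×10⁻³ mol L⁻¹
[Br⁻] = (5.28×10⁻⁴)(87.9)/567.9 = 8.17×10⁻⁵ mol L⁻¹
Q = [Tl⁺][Br⁻] = 2.90×10⁻⁷
Q < Ksp (2.90×10⁻⁷ vs 5.95×10⁻⁶); the solution remains unsaturated and no precipitate forms.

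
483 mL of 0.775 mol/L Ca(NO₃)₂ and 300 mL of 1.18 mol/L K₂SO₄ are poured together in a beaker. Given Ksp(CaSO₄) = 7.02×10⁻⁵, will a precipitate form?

The combined volume is 783 mL.
[Ca²⁺] = (0.775)(483)/783 = 0.478 mol/L
[SO₄²⁻] = (1.18)(300)/783 = 0.452 mol/L
Q = [Ca²⁺][SO₄²⁻] = 0.216
Q = 0.216 > Ksp = 7.02×10⁻⁵, so the solution is supersaturated and CaSO₄ precipitates.

Yes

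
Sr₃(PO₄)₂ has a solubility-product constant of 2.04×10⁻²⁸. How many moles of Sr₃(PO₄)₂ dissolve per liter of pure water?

1.14×10⁻⁶ M

Sr₃(PO₄)₂(s) ⇌ 3 Sr²⁺(aq) + 2 PO₄³⁻(aq)
Let s be the molar solubility. Then [Sr²⁺] = 3s and [PO₄³⁻] = 2s.
Ksp = [Sr²⁺]^3[PO₄³⁻]^2 = (3s)^3 · (2s)^2 = 108s^5
108s^5 = 2.04×10⁻²⁸  ⇒  s^5 = 1.89×10⁻³⁰
Taking the 5th root, s = 1.14×10⁻⁶ M.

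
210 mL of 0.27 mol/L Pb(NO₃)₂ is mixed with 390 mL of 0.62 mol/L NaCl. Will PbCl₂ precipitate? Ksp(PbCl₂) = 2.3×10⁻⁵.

After mixing, V = 210 mL + 390 mL = 600 mL.
[Pb²⁺] = (0.27)(210)/600 = 9.5×10⁻² mol/L
[Cl⁻] = (0.62)(390)/600 = 0.40 mol/L
Q = [Pb²⁺][Cl⁻]^2 = 1.5×10⁻²
Since Q (1.5×10⁻²) exceeds Ksp (2.3×10⁻⁵), PbCl₂ will precipitate.

Yes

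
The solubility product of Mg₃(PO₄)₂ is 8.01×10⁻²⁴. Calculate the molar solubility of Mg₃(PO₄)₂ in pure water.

9.42×10⁻⁶ M

Mg₃(PO₄)₂(s) ⇌ 3 Mg²⁺(aq) + 2 PO₄³⁻(aq)
With molar solubility s: [Mg²⁺] = 3s, [PO₄³⁻] = 2s.
Ksp = [Mg²⁺]^3[PO₄³⁻]^2 = (3s)^3 · (2s)^2 = 108s^5
108s^5 = 8.01×10⁻²⁴  ⇒  s^5 = 7.42×10⁻²⁶
s = 9.42×10⁻⁶ mol/L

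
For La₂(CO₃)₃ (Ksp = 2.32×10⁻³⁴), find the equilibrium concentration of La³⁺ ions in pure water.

La₂(CO₃)₃(s) ⇌ 2 La³⁺(aq) + 3 CO₃²⁻(aq)
If s mol/L of La₂(CO₃)₃ dissolves, [La³⁺] = 2s and [CO₃²⁻] = 3s.
Ksp = [La³⁺]^2[CO₃²⁻]^3 = (2s)^2 · (3s)^3 = 108s^5 = 2.32×10⁻³⁴
s = 7.35×10⁻⁸ mol L⁻¹
[La³⁺] = 2s = 1.47×10⁻⁷ mol L⁻¹

1.47×10⁻⁷ M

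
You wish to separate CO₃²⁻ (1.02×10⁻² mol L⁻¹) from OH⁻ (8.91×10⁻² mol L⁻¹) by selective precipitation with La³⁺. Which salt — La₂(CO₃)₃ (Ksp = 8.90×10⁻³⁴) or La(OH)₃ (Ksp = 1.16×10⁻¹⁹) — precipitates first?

La(OH)₃

A salt starts to precipitate once the ion product Q reaches its Ksp.
For La₂(CO₃)₃: [La³⁺] = (Ksp/[CO₃²⁻]^3)^(1/2) = 2.90×10⁻¹⁴ mol L⁻¹
For La(OH)₃: [La³⁺] = (Ksp/[OH⁻]^3) = 1.64×10⁻¹⁶ mol L⁻¹
La(OH)₃ requires the lower [La³⁺], so it precipitates first.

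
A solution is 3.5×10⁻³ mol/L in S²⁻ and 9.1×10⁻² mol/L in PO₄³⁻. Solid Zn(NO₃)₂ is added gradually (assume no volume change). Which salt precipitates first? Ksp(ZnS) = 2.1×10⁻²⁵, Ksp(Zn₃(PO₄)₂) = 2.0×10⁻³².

ZnS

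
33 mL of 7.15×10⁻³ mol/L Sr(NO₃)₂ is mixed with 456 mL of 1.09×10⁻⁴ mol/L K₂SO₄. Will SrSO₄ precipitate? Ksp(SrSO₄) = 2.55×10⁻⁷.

No

After mixing, V = 33 mL + 456 mL = 489 mL.
[Sr²⁺] = (7.15×10⁻³)(33)/489 = 4.83×10⁻⁴ mol/L
[SO₄²⁻] = (1.09×10⁻⁴)(456)/489 = 1.02×10⁻⁴ mol/L
Q = [Sr²⁺][SO₄²⁻] = 4.90×10⁻⁸
Since Q (4.90×10⁻⁸) is less than Ksp (2.55×10⁻⁷), no SrSO₄ precipitates.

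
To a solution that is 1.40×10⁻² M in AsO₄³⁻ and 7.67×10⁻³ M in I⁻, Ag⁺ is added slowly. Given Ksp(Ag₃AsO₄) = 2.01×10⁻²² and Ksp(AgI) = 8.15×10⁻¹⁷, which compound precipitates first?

A salt starts to precipitate once the ion product Q reaches its Ksp.
For Ag₃AsO₄: [Ag⁺] = (Ksp/[AsO₄³⁻])^(1/3) = 2.43×10⁻⁷ M
For AgI: [Ag⁺] = (Ksp/[I⁻]) = 1.06×10⁻¹⁴ M
AgI requires the lower [Ag⁺], so it precipitates first.

AgI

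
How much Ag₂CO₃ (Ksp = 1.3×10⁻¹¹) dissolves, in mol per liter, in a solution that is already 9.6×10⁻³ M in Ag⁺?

Ag₂CO₃(s) ⇌ 2 Ag⁺(aq) + CO₃²⁻(aq)
Let s be the solubility of Ag₂CO₃ here. The common ion gives [Ag⁺] ≈ 9.6×10⁻³ M, and [CO₃²⁻] = s.
Ksp = [Ag⁺]^2[CO₃²⁻] = (9.6×10⁻³)^2s
s = 1.3×10⁻¹¹ / (9.6×10⁻³)^2 = 1.4×10⁻⁷
s = 1.4×10⁻⁷ M

1.4×10⁻⁷ M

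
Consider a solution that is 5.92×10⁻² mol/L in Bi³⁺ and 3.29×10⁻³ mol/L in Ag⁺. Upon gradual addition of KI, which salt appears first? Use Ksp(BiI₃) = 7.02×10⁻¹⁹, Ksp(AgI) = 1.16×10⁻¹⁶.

AgI

Each salt precipitates once Q = Ksp for that salt.
For BiI₃: [I⁻] = (Ksp/[Bi³⁺])^(1/3) = 2.28×10⁻⁶ mol/L
For AgI: [I⁻] = (Ksp/[Ag⁺]) = 3.53×10⁻¹⁴ mol/L
The smaller threshold [I⁻] is reached first, so AgI precipitates first.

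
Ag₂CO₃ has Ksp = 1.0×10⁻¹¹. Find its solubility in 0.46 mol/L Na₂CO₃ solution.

Ag₂CO₃(s) ⇌ 2 Ag⁺(aq) + CO₃²⁻(aq)
Let s be the solubility of Ag₂CO₃ here. The common ion gives [CO₃²⁻] ≈ 0.46 mol/L, and [Ag⁺] = 2s.
Ksp = [Ag⁺]^2[CO₃²⁻] = (2s)^2(0.46)
(2s)^2 = 1.0×10⁻¹¹ / (0.46) = 2.2×10⁻¹¹
s = 2.3×10⁻⁶ mol/L

2.3×10⁻⁶ M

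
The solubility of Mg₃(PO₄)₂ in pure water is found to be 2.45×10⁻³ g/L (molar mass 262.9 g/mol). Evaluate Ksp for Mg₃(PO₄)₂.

s = (2.45×10⁻³ g L⁻¹)/(262.9 g mol⁻¹) = 9.3191×10⁻⁶ M
Mg₃(PO₄)₂(s) ⇌ 3 Mg²⁺(aq) + 2 PO₄³⁻(aq)
Let s be the molar solubility. Then [Mg²⁺] = 3s and [PO₄³⁻] = 2s.
Ksp = [Mg²⁺]^3[PO₄³⁻]^2 = (3s)^3 · (2s)^2 = 108s^5
Ksp = 108 × (9.3191×10⁻⁶)^5 = 7.59×10⁻²⁴

Ksp = 7.59×10⁻²⁴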